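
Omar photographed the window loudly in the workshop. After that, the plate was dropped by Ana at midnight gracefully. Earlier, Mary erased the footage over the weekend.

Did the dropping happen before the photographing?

The narrative orders the photographing before the dropping.

no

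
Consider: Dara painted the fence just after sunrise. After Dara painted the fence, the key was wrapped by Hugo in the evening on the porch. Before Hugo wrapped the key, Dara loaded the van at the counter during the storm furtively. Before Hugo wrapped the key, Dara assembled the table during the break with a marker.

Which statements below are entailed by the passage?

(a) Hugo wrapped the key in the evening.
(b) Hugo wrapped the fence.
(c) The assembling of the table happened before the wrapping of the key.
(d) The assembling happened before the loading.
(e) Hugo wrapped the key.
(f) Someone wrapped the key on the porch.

(a), (c), (e), (f)

(a) Entailed — the original entails any weakening of itself; this just drops 'on the porch'.
(b) Not entailed — Hugo wrapped the key, not the fence; the fence belongs to the painting event.
(c) Entailed — the narrative places the assembling before the wrapping.
(d) Not entailed — the narrative doesn't order the assembling relative to the loading.
(e) Entailed — every conjunct here is already in the original wrapping event.
(f) Entailed — the original entails any weakening of itself; this just drops 'in the evening' and generalizes the agent.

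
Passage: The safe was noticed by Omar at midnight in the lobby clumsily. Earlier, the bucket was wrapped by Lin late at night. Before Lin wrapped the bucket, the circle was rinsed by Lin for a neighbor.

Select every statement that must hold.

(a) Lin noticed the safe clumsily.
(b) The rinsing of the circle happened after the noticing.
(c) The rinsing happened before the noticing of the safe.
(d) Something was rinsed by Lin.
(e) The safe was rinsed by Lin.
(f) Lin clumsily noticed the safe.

(c), (d)

(a) Not entailed — the passage has Omar noticing the safe, not Lin.
(b) Not entailed — the narrative places the rinsing before the noticing, not after.
(c) Entailed — the narrative places the rinsing before the noticing.
(d) Entailed — the original entails any weakening of itself; this just drops 'for a neighbor' and generalizes the patient.
(e) Not entailed — Lin rinsed the circle, not the safe; the safe belongs to the noticing event.
(f) Not entailed — the passage has Omar noticing the safe, not Lin.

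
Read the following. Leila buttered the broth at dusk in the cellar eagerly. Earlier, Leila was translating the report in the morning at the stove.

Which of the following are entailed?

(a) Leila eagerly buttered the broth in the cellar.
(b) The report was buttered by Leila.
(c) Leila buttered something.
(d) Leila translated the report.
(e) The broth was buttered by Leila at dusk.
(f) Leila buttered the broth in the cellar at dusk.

(a), (c), (e), (f)

(a) Entailed — the original entails any weakening of itself; this just drops 'at dusk'.
(b) Not entailed — Leila buttered the broth, not the report; the report belongs to the translating event.
(c) Entailed — the original entails any weakening of itself; this just drops 'in the cellar', 'at dusk', 'eagerly' and generalizes the patient.
(d) Not entailed — 'was translating' is progressive on an accomplishment; it does not entail the completed 'translated'.
(e) Entailed — this follows by dropping conjuncts from the buttering event's description.
(f) Entailed — dropping 'eagerly' leaves a sub-description the original still satisfies.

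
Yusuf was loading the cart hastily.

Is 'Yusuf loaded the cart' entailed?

no

'was loading' is progressive; for an accomplishment like 'load the cart', it doesn't entail completion.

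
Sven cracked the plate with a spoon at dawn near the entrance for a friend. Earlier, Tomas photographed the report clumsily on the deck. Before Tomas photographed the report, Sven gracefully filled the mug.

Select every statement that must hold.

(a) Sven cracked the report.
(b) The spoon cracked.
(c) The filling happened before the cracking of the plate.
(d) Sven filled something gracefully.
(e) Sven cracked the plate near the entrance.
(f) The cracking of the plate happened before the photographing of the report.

(a) Not entailed — Sven cracked the plate, not the report; the report belongs to the photographing event.
(b) Not entailed — the plate is what cracked, not the spoon.
(c) Entailed — the narrative places the filling before the cracking.
(d) Entailed — this follows by dropping conjuncts from the filling event's description.
(e) Entailed — this follows by dropping conjuncts from the cracking event's description.
(f) Not entailed — the narrative places the photographing before the cracking, not after.

(c), (d), (e)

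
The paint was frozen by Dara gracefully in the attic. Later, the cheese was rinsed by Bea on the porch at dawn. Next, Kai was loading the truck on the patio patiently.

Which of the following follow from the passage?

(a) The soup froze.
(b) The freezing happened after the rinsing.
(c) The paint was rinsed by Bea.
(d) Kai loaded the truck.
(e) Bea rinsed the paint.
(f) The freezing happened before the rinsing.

(a) Not entailed — the paint is what froze, not the soup.
(b) Not entailed — the narrative places the freezing before the rinsing, not after.
(c) Not entailed — Bea rinsed the cheese, not the paint; the paint belongs to the freezing event.
(d) Not entailed — 'was loading' is progressive on an accomplishment; it does not entail the completed 'loaded'.
(e) Not entailed — Bea rinsed the cheese, not the paint; the paint belongs to the freezing event.
(f) Entailed — the narrative places the freezing before the rinsing.

(f)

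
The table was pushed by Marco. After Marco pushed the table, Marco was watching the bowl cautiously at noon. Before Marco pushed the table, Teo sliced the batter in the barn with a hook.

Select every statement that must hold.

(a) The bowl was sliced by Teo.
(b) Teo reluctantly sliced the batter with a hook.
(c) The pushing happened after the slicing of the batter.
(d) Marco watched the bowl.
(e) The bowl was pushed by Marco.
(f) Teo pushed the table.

(a) Not entailed — Teo sliced the batter, not the bowl; the bowl belongs to the watching event.
(b) Not entailed — 'reluctantly' adds information not in the original event.
(c) Entailed — the narrative places the slicing before the pushing.
(d) Entailed — 'watch' is an activity; 'was watching' entails that some watching happened, so 'watched' holds.
(e) Not entailed — Marco pushed the table, not the bowl; the bowl belongs to the watching event.
(f) Not entailed — the passage has Marco pushing the table, not Teo.

(c), (d)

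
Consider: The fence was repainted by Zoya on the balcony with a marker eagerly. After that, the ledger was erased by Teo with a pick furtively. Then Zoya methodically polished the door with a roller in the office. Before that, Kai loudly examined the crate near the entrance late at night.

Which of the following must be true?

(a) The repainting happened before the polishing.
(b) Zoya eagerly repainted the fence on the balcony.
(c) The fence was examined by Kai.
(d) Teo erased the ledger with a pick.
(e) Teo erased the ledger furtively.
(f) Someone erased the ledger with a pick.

(a), (b), (d), (e), (f)

(a) Entailed — the narrative places the repainting before the polishing.
(b) Entailed — the original entails any weakening of itself; this just drops 'with a marker'.
(c) Not entailed — Kai examined the crate, not the fence; the fence belongs to the repainting event.
(d) Entailed — this follows by dropping conjuncts from the erasing event's description.
(e) Entailed — every conjunct here is already in the original erasing event.
(f) Entailed — the original entails any weakening of itself; this just drops 'furtively' and generalizes the agent.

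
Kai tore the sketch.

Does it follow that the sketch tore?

yes

'Kai tore the sketch' is the causative; it entails the inchoative 'the sketch tore'.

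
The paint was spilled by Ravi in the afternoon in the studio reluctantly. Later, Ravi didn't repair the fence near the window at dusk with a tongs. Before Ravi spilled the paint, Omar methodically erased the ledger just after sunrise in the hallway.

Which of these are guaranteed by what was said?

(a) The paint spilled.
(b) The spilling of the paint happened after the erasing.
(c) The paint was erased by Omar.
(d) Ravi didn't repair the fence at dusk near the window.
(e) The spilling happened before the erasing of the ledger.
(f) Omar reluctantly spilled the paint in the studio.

(a), (b)

(a) Entailed — 'Ravi spilled the paint' is causative; it entails the inchoative 'the paint spilled'.
(b) Entailed — the narrative places the erasing before the spilling.
(c) Not entailed — Omar erased the ledger, not the paint; the paint belongs to the spilling event.
(d) Not entailed — dropping 'with a tongs' under negation is not valid — the original leaves open that Ravi repaired the fence some other way.
(e) Not entailed — the narrative places the erasing before the spilling, not after.
(f) Not entailed — the passage has Ravi spilling the paint, not Omar.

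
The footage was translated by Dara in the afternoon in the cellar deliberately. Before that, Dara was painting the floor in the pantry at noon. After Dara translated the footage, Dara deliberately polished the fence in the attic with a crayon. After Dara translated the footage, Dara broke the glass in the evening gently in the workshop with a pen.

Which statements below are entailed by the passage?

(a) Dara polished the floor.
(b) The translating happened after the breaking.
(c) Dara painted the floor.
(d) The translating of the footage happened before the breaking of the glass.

(a) Not entailed — Dara polished the fence, not the floor; the floor belongs to the painting event.
(b) Not entailed — the narrative places the translating before the breaking, not after.
(c) Not entailed — 'was painting' is progressive on an accomplishment; it does not entail the completed 'painted'.
(d) Entailed — the narrative places the translating before the breaking.

(d)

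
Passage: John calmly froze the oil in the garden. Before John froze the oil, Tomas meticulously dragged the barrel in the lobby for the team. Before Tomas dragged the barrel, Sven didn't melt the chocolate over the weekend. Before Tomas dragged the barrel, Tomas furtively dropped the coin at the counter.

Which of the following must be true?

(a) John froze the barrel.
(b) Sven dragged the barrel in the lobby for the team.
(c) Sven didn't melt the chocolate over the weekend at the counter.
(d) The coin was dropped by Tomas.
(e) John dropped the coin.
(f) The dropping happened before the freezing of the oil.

(a) Not entailed — John froze the oil, not the barrel; the barrel belongs to the dragging event.
(b) Not entailed — the passage has Tomas dragging the barrel, not Sven.
(c) Entailed — under negation, adding a further restriction is entailed: if no such melting event occurred, none occurred at the counter either.
(d) Entailed — this follows by dropping conjuncts from the dropping event's description.
(e) Not entailed — the passage has Tomas dropping the coin, not John.
(f) Entailed — the narrative places the dropping before the freezing.

(c), (d), (f)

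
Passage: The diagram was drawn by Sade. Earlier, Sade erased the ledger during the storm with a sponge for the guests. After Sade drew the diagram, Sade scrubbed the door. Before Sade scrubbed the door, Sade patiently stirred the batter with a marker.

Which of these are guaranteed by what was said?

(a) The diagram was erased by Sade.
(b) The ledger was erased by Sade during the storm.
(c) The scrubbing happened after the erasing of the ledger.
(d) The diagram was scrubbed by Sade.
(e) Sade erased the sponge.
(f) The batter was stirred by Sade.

(a) Not entailed — Sade erased the ledger, not the diagram; the diagram belongs to the drawing event.
(b) Entailed — the original entails any weakening of itself; this just drops 'with a sponge', 'for the guests'.
(c) Entailed — the narrative places the erasing before the scrubbing.
(d) Not entailed — Sade scrubbed the door, not the diagram; the diagram belongs to the drawing event.
(e) Not entailed — the sponge is the instrument, not what was erased.
(f) Entailed — every conjunct here is already in the original stirring event.

(b), (c), (f)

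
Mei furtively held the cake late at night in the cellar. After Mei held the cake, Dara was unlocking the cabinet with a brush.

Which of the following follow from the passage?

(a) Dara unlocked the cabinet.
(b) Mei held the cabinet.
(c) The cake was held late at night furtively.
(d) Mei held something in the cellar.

(a) Not entailed — 'was unlocking' is progressive on an accomplishment; it does not entail the completed 'unlocked'.
(b) Not entailed — Mei held the cake, not the cabinet; the cabinet belongs to the unlocking event.
(c) Entailed — this follows by dropping conjuncts from the holding event's description.
(d) Entailed — this follows by dropping conjuncts from the holding event's description.

(c), (d)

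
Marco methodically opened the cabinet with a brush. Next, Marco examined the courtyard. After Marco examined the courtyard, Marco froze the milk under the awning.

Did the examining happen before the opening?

no

The narrative orders the opening before the examining.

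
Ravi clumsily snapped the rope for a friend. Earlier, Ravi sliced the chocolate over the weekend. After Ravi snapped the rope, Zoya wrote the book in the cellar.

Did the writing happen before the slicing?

no

The narrative orders the slicing before the writing.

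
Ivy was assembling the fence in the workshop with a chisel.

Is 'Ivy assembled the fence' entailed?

no

'was assembling' is progressive; for an accomplishment like 'assemble the fence', it doesn't entail completion.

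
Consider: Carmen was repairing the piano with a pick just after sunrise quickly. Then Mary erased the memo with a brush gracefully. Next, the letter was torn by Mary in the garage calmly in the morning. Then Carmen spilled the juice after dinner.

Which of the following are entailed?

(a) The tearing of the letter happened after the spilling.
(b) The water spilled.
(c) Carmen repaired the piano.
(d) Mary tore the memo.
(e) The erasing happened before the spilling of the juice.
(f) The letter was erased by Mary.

(e)

(a) Not entailed — the narrative places the tearing before the spilling, not after.
(b) Not entailed — the juice is what spilled, not the water.
(c) Not entailed — 'was repairing' is progressive on an accomplishment; it does not entail the completed 'repaired'.
(d) Not entailed — Mary tore the letter, not the memo; the memo belongs to the erasing event.
(e) Entailed — the narrative places the erasing before the spilling.
(f) Not entailed — Mary erased the memo, not the letter; the letter belongs to the tearing event.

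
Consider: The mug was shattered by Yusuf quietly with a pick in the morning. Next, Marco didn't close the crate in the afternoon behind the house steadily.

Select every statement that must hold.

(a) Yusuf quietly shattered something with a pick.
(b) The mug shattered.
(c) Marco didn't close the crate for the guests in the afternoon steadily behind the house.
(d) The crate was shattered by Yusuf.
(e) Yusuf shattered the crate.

(a) Entailed — every conjunct here is already in the original shattering event.
(b) Entailed — 'Yusuf shattered the mug' is causative; it entails the inchoative 'the mug shattered'.
(c) Entailed — under negation, adding a further restriction is entailed: if no such closing event occurred, none occurred for the guests either.
(d) Not entailed — Yusuf shattered the mug, not the crate; the crate belongs to the closing event.
(e) Not entailed — Yusuf shattered the mug, not the crate; the crate belongs to the closing event.

(a), (b), (c)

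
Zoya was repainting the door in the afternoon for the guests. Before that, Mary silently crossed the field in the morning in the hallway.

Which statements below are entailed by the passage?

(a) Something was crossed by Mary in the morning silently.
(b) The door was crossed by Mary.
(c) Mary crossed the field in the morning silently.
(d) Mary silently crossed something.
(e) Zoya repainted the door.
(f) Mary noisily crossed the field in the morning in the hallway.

(a) Entailed — dropping 'in the hallway' and generalizing the patient leaves a sub-description the original still satisfies.
(b) Not entailed — Mary crossed the field, not the door; the door belongs to the repainting event.
(c) Entailed — dropping 'in the hallway' leaves a sub-description the original still satisfies.
(d) Entailed — the original entails any weakening of itself; this just drops 'in the hallway', 'in the morning' and generalizes the patient.
(e) Not entailed — 'was repainting' is progressive on an accomplishment; it does not entail the completed 'repainted'.
(f) Not entailed — 'noisily' adds a manner not in (and inconsistent with) the original.

(a), (c), (d)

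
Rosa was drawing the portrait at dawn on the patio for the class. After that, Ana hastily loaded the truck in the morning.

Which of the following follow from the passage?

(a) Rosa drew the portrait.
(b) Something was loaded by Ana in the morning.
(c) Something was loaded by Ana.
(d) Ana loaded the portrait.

(b), (c)

(a) Not entailed — 'was drawing' is progressive on an accomplishment; it does not entail the completed 'drew'.
(b) Entailed — dropping 'hastily' and generalizing the patient leaves a sub-description the original still satisfies.
(c) Entailed — this follows by dropping conjuncts from the loading event's description.
(d) Not entailed — Ana loaded the truck, not the portrait; the portrait belongs to the drawing event.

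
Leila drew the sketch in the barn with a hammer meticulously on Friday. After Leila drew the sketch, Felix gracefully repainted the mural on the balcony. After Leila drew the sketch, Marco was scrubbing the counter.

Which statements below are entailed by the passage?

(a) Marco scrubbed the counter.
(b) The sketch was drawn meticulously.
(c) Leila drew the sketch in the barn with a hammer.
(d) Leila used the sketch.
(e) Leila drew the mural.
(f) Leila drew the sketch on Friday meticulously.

(a) Entailed — 'scrub' is an activity; 'was scrubbing' entails that some scrubbing happened, so 'scrubbed' holds.
(b) Entailed — the original entails any weakening of itself; this just drops 'in the barn', 'with a hammer', 'on Friday' and generalizes the agent.
(c) Entailed — every conjunct here is already in the original drawing event.
(d) Not entailed — the sketch is the patient, not an instrument — Leila used a hammer.
(e) Not entailed — Leila drew the sketch, not the mural; the mural belongs to the repainting event.
(f) Entailed — this follows by dropping conjuncts from the drawing event's description.

(a), (b), (c), (f)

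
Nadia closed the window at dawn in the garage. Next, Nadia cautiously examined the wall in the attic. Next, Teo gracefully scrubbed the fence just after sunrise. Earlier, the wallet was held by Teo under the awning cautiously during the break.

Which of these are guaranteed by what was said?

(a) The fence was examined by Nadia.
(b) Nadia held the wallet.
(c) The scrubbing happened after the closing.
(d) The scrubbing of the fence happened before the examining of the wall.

(c)

(a) Not entailed — Nadia examined the wall, not the fence; the fence belongs to the scrubbing event.
(b) Not entailed — the passage has Teo holding the wallet, not Nadia.
(c) Entailed — the narrative places the closing before the scrubbing.
(d) Not entailed — the narrative places the examining before the scrubbing, not after.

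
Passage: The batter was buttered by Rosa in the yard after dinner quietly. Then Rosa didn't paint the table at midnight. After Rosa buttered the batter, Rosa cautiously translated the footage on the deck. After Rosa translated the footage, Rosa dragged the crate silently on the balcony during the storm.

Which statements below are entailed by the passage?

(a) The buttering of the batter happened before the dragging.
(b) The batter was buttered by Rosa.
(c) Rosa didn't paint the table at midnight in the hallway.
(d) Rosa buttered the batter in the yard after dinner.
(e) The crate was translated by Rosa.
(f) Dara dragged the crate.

(a) Entailed — the narrative places the buttering before the dragging.
(b) Entailed — this follows by dropping conjuncts from the buttering event's description.
(c) Entailed — under negation, adding a further restriction is entailed: if no such painting event occurred, none occurred in the hallway either.
(d) Entailed — this follows by dropping conjuncts from the buttering event's description.
(e) Not entailed — Rosa translated the footage, not the crate; the crate belongs to the dragging event.
(f) Not entailed — the passage has Rosa dragging the crate, not Dara.

(a), (b), (c), (d)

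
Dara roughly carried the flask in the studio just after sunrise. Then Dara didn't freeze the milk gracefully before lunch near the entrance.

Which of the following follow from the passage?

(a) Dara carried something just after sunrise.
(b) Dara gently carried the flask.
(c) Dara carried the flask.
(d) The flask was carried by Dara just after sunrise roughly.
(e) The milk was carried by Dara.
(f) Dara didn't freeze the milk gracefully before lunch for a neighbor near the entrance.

(a), (c), (d), (f)

(a) Entailed — this follows by dropping conjuncts from the carrying event's description.
(b) Not entailed — 'gently' adds a manner not in (and inconsistent with) the original.
(c) Entailed — this follows by dropping conjuncts from the carrying event's description.
(d) Entailed — every conjunct here is already in the original carrying event.
(e) Not entailed — Dara carried the flask, not the milk; the milk belongs to the freezing event.
(f) Entailed — under negation, adding a further restriction is entailed: if no such freezing event occurred, none occurred for a neighbor either.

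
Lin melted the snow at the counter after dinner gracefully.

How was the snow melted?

gracefully

'gracefully' marks the manner of the melting event.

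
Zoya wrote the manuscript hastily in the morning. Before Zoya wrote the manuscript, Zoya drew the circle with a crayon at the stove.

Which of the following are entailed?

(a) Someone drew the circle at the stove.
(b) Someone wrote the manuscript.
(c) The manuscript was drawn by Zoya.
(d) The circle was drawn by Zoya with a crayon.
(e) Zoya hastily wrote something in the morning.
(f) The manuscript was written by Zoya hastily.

(a), (b), (d), (e), (f)

(a) Entailed — every conjunct here is already in the original drawing event.
(b) Entailed — the original entails any weakening of itself; this just drops 'hastily', 'in the morning' and generalizes the agent.
(c) Not entailed — Zoya drew the circle, not the manuscript; the manuscript belongs to the writing event.
(d) Entailed — dropping 'at the stove' leaves a sub-description the original still satisfies.
(e) Entailed — this follows by dropping conjuncts from the writing event's description.
(f) Entailed — this follows by dropping conjuncts from the writing event's description.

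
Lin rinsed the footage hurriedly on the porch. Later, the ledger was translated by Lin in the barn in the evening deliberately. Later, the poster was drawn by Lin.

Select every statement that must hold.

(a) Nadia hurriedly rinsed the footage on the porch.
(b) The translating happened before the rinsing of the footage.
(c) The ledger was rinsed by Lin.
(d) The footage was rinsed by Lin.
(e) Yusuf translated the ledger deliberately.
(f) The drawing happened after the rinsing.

(a) Not entailed — the passage has Lin rinsing the footage, not Nadia.
(b) Not entailed — the narrative places the rinsing before the translating, not after.
(c) Not entailed — Lin rinsed the footage, not the ledger; the ledger belongs to the translating event.
(d) Entailed — dropping 'hurriedly', 'on the porch' leaves a sub-description the original still satisfies.
(e) Not entailed — the passage has Lin translating the ledger, not Yusuf.
(f) Entailed — the narrative places the rinsing before the drawing.

(d), (f)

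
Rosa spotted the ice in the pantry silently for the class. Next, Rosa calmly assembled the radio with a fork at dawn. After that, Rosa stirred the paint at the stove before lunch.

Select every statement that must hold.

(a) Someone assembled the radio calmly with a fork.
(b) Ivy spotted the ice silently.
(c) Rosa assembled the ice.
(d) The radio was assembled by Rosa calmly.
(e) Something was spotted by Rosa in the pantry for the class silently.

(a), (d), (e)

(a) Entailed — the original entails any weakening of itself; this just drops 'at dawn' and generalizes the agent.
(b) Not entailed — the passage has Rosa spotting the ice, not Ivy.
(c) Not entailed — Rosa assembled the radio, not the ice; the ice belongs to the spotting event.
(d) Entailed — every conjunct here is already in the original assembling event.
(e) Entailed — every conjunct here is already in the original spotting event.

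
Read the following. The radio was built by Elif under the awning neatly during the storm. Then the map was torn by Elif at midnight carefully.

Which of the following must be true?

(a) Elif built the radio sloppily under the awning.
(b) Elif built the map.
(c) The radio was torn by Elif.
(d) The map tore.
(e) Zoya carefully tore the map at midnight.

(a) Not entailed — 'sloppily' adds a manner not in (and inconsistent with) the original.
(b) Not entailed — Elif built the radio, not the map; the map belongs to the tearing event.
(c) Not entailed — Elif tore the map, not the radio; the radio belongs to the building event.
(d) Entailed — 'Elif tore the map' is causative; it entails the inchoative 'the map tore'.
(e) Not entailed — the passage has Elif tearing the map, not Zoya.

(d)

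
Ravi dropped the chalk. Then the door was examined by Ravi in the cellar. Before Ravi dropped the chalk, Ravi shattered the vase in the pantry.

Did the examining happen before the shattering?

no

The narrative orders the shattering before the examining.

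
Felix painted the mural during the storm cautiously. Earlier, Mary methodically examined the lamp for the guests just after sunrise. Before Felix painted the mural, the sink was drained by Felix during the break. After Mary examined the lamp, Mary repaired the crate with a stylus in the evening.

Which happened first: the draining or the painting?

The connectives place the draining before the painting.

the draining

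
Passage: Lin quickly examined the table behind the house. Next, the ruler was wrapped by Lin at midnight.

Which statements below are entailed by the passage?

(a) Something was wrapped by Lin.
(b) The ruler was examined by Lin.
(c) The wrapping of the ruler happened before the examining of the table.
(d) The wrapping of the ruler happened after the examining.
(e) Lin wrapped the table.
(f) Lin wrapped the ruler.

(a) Entailed — every conjunct here is already in the original wrapping event.
(b) Not entailed — Lin examined the table, not the ruler; the ruler belongs to the wrapping event.
(c) Not entailed — the narrative places the examining before the wrapping, not after.
(d) Entailed — the narrative places the examining before the wrapping.
(e) Not entailed — Lin wrapped the ruler, not the table; the table belongs to the examining event.
(f) Entailed — every conjunct here is already in the original wrapping event.

(a), (d), (f)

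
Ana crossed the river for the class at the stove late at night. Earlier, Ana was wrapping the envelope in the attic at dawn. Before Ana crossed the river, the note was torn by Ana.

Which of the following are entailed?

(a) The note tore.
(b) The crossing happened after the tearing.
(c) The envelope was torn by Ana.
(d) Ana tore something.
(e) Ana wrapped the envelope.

(a), (b), (d)

(a) Entailed — 'Ana tore the note' is causative; it entails the inchoative 'the note tore'.
(b) Entailed — the narrative places the tearing before the crossing.
(c) Not entailed — Ana tore the note, not the envelope; the envelope belongs to the wrapping event.
(d) Entailed — every conjunct here is already in the original tearing event.
(e) Not entailed — 'was wrapping' is progressive on an accomplishment; it does not entail the completed 'wrapped'.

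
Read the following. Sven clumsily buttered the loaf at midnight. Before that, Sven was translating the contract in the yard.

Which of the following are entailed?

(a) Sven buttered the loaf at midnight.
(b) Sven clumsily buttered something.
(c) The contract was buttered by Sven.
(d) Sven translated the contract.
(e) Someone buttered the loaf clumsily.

(a), (b), (e)

(a) Entailed — every conjunct here is already in the original buttering event.
(b) Entailed — every conjunct here is already in the original buttering event.
(c) Not entailed — Sven buttered the loaf, not the contract; the contract belongs to the translating event.
(d) Not entailed — 'was translating' is progressive on an accomplishment; it does not entail the completed 'translated'.
(e) Entailed — dropping 'at midnight' and generalizing the agent leaves a sub-description the original still satisfies.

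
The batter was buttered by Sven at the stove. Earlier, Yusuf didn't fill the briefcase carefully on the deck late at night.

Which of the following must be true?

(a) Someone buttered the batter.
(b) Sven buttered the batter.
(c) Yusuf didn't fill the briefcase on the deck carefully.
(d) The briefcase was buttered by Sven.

(a), (b)

(a) Entailed — every conjunct here is already in the original buttering event.
(b) Entailed — dropping 'at the stove' leaves a sub-description the original still satisfies.
(c) Not entailed — dropping 'late at night' under negation is not valid — the original leaves open that Yusuf filled the briefcase some other way.
(d) Not entailed — Sven buttered the batter, not the briefcase; the briefcase belongs to the filling event.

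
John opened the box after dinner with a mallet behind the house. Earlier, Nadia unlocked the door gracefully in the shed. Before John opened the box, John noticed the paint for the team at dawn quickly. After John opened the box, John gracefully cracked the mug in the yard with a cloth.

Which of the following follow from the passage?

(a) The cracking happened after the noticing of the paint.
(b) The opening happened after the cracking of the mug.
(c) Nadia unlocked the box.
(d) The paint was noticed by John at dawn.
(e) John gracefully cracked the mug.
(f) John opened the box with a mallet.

(a), (d), (e), (f)

(a) Entailed — the narrative places the noticing before the cracking.
(b) Not entailed — the narrative places the opening before the cracking, not after.
(c) Not entailed — Nadia unlocked the door, not the box; the box belongs to the opening event.
(d) Entailed — dropping 'quickly', 'for the team' leaves a sub-description the original still satisfies.
(e) Entailed — dropping 'with a cloth', 'in the yard' leaves a sub-description the original still satisfies.
(f) Entailed — this follows by dropping conjuncts from the opening event's description.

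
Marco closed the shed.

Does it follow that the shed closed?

yes

'Marco closed the shed' is the causative; it entails the inchoative 'the shed closed'.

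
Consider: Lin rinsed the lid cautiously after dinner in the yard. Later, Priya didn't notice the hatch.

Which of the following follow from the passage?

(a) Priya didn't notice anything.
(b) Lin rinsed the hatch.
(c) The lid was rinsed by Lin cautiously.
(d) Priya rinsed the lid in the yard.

(c)

(a) Not entailed — the original only denies this specific event; Priya may have noticed something else.
(b) Not entailed — Lin rinsed the lid, not the hatch; the hatch belongs to the noticing event.
(c) Entailed — the original entails any weakening of itself; this just drops 'after dinner', 'in the yard'.
(d) Not entailed — the passage has Lin rinsing the lid, not Priya.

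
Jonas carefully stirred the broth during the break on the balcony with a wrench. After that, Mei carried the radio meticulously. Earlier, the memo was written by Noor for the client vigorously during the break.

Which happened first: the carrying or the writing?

the writing

The connectives place the writing before the carrying.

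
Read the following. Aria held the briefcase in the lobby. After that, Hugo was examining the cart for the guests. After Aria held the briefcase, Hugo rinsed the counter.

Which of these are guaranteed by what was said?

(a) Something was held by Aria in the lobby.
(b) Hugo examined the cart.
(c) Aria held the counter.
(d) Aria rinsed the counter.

(a), (b)

(a) Entailed — the original entails any weakening of itself; this just generalizes the patient.
(b) Entailed — 'examine' is an activity; 'was examining' entails that some examining happened, so 'examined' holds.
(c) Not entailed — Aria held the briefcase, not the counter; the counter belongs to the rinsing event.
(d) Not entailed — the passage has Hugo rinsing the counter, not Aria.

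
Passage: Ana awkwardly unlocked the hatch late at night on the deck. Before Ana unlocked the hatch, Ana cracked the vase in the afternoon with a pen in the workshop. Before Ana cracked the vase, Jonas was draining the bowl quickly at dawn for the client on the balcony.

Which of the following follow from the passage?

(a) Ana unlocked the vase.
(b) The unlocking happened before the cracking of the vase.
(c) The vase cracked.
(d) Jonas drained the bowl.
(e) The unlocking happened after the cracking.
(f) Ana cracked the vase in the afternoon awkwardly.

(c), (e)

(a) Not entailed — Ana unlocked the hatch, not the vase; the vase belongs to the cracking event.
(b) Not entailed — the narrative places the cracking before the unlocking, not after.
(c) Entailed — 'Ana cracked the vase' is causative; it entails the inchoative 'the vase cracked'.
(d) Not entailed — 'was draining' is progressive on an accomplishment; it does not entail the completed 'drained'.
(e) Entailed — the narrative places the cracking before the unlocking.
(f) Not entailed — 'awkwardly' adds information not in the original event.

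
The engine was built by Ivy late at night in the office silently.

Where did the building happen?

in the office

'in the office' marks the location of the building event.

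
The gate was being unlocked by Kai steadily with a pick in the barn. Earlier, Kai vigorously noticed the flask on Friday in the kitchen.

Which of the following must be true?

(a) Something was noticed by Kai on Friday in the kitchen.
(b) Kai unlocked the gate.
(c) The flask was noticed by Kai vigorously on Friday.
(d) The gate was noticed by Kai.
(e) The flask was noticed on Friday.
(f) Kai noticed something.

(a), (c), (e), (f)

(a) Entailed — every conjunct here is already in the original noticing event.
(b) Not entailed — 'was unlocking' is progressive on an accomplishment; it does not entail the completed 'unlocked'.
(c) Entailed — this follows by dropping conjuncts from the noticing event's description.
(d) Not entailed — Kai noticed the flask, not the gate; the gate belongs to the unlocking event.
(e) Entailed — this follows by dropping conjuncts from the noticing event's description.
(f) Entailed — every conjunct here is already in the original noticing event.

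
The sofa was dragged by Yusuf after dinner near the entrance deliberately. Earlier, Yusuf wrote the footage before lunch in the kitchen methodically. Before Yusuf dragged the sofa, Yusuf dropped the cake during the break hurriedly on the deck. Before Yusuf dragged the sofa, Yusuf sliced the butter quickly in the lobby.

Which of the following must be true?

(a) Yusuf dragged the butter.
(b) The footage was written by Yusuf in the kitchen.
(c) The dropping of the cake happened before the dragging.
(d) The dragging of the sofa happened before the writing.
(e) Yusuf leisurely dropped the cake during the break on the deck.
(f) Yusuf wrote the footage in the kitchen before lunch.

(a) Not entailed — Yusuf dragged the sofa, not the butter; the butter belongs to the slicing event.
(b) Entailed — the original entails any weakening of itself; this just drops 'methodically', 'before lunch'.
(c) Entailed — the narrative places the dropping before the dragging.
(d) Not entailed — the narrative places the writing before the dragging, not after.
(e) Not entailed — 'leisurely' adds a manner not in (and inconsistent with) the original.
(f) Entailed — dropping 'methodically' leaves a sub-description the original still satisfies.

(b), (c), (f)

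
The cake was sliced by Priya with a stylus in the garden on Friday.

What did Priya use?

a stylus

'with a stylus' marks the instrument of the slicing event.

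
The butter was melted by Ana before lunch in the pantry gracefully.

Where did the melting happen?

in the pantry

'in the pantry' marks the location of the melting event.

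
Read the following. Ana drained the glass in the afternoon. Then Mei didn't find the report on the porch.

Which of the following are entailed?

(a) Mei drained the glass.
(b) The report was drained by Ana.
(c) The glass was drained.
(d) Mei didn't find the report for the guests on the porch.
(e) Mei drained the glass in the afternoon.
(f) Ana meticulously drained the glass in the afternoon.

(a) Not entailed — the passage has Ana draining the glass, not Mei.
(b) Not entailed — Ana drained the glass, not the report; the report belongs to the finding event.
(c) Entailed — this follows by dropping conjuncts from the draining event's description.
(d) Entailed — under negation, adding a further restriction is entailed: if no such finding event occurred, none occurred for the guests either.
(e) Not entailed — the passage has Ana draining the glass, not Mei.
(f) Not entailed — 'meticulously' adds information not in the original event.

(c), (d)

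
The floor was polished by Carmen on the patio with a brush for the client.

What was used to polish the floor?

a brush

'with a brush' marks the instrument of the polishing event.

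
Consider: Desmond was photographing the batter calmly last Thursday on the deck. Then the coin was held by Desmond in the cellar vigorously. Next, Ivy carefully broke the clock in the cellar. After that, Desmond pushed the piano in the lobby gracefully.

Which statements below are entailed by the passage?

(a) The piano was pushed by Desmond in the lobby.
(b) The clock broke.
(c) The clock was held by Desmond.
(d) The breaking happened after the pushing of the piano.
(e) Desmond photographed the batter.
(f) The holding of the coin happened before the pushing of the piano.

(a) Entailed — the original entails any weakening of itself; this just drops 'gracefully'.
(b) Entailed — 'Ivy broke the clock' is causative; it entails the inchoative 'the clock broke'.
(c) Not entailed — Desmond held the coin, not the clock; the clock belongs to the breaking event.
(d) Not entailed — the narrative places the breaking before the pushing, not after.
(e) Not entailed — 'was photographing' is progressive on an accomplishment; it does not entail the completed 'photographed'.
(f) Entailed — the narrative places the holding before the pushing.

(a), (b), (f)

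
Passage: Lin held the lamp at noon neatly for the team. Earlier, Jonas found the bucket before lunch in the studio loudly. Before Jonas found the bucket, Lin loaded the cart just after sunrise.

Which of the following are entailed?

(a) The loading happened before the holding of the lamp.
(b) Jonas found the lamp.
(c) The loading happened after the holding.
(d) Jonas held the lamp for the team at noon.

(a)

(a) Entailed — the narrative places the loading before the holding.
(b) Not entailed — Jonas found the bucket, not the lamp; the lamp belongs to the holding event.
(c) Not entailed — the narrative places the loading before the holding, not after.
(d) Not entailed — the passage has Lin holding the lamp, not Jonas.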